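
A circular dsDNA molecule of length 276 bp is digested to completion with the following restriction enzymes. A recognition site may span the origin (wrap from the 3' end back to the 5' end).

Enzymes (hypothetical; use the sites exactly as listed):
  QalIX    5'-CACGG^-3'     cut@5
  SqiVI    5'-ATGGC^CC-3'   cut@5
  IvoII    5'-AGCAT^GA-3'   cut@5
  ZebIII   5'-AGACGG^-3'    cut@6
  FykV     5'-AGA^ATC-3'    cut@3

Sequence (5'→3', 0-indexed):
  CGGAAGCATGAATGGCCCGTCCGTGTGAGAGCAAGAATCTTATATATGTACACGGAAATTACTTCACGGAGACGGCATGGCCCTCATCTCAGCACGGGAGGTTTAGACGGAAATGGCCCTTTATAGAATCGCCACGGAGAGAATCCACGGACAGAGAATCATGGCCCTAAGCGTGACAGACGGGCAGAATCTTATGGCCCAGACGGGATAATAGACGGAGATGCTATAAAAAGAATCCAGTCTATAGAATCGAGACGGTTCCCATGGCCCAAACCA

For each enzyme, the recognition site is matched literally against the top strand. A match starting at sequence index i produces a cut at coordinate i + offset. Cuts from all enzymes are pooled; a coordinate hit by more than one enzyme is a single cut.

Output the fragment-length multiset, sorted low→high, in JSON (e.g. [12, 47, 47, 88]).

[5,5,6,6,6,7,7,7,8,8,8,10,10,10,10,10,11,12,13,14,14,16,16,18,19,20]

Scan for sites:
  QalIX (CACGG, off=5): starts [50, 64, 92, 132, 145, 274] → cuts [3, 55, 69, 97, 137, 150]
  SqiVI (ATGGCCC, off=5): starts [11, 76, 112, 160, 193, 263] → cuts [16, 81, 117, 165, 198, 268]
  IvoII (AGCATGA, off=5): starts [4] → cuts [9]
  ZebIII (AGACGG, off=6): starts [69, 104, 177, 200, 212, 252] → cuts [75, 110, 183, 206, 218, 258]
  FykV (AGAATC, off=3): starts [33, 124, 139, 154, 185, 231, 245] → cuts [36, 127, 142, 157, 188, 234, 248]

All cut coordinates (distinct, sorted): [3, 9, 16, 36, 55, 69, 75, 81, 97, 110, 117, 127, 137, 142, 150, 157, 165, 183, 188, 198, 206, 218, 234, 248, 258, 268]

Fragments:
  3→9: 6 bp
  9→16: 7 bp
  16→36: 20 bp
  36→55: 19 bp
  55→69: 14 bp
  69→75: 6 bp
  75→81: 6 bp
  81→97: 16 bp
  97→110: 13 bp
  110→117: 7 bp
  117→127: 10 bp
  127→137: 10 bp
  137→142: 5 bp
  142→150: 8 bp
  150→157: 7 bp
  157→165: 8 bp
  165→183: 18 bp
  183→188: 5 bp
  188→198: 10 bp
  198→206: 8 bp
  206→218: 12 bp
  218→234: 16 bp
  234→248: 14 bp
  248→258: 10 bp
  258→268: 10 bp
  268→3 (wrap): 276-268+3 = 11 bp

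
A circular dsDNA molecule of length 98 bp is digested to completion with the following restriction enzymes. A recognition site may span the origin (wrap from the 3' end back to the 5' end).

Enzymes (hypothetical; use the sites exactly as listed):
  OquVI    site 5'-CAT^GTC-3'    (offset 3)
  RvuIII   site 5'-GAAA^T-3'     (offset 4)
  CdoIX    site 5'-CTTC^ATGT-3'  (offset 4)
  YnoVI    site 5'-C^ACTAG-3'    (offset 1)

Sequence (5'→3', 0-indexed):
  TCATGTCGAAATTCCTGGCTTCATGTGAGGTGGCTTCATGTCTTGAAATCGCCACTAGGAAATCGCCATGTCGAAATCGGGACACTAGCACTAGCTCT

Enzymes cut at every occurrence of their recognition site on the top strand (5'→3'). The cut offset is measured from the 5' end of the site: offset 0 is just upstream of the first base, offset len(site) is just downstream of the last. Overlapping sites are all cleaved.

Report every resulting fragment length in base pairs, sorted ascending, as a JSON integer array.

[2,2,5,6,7,7,7,7,9,9,11,11,15]

Scan for sites:
  OquVI (CATGTC, off=3): starts [1, 36, 66] → cuts [4, 39, 69]
  RvuIII (GAAAT, off=4): starts [7, 44, 58, 72] → cuts [11, 48, 62, 76]
  CdoIX (CTTCATGT, off=4): starts [18, 33, 96] → cuts [2, 22, 37]
  YnoVI (CACTAG, off=1): starts [52, 82, 88] → cuts [53, 83, 89]

All cut coordinates (distinct, sorted): [2, 4, 11, 22, 37, 39, 48, 53, 62, 69, 76, 83, 89]

Fragment lengths:
  2→4: 2 bp
  4→11: 7 bp
  11→22: 11 bp
  22→37: 15 bp
  37→39: 2 bp
  39→48: 9 bp
  48→53: 5 bp
  53→62: 9 bp
  62→69: 7 bp
  69→76: 7 bp
  76→83: 7 bp
  83→89: 6 bp
  89→2 (wrap): 98-89+2 = 11 bp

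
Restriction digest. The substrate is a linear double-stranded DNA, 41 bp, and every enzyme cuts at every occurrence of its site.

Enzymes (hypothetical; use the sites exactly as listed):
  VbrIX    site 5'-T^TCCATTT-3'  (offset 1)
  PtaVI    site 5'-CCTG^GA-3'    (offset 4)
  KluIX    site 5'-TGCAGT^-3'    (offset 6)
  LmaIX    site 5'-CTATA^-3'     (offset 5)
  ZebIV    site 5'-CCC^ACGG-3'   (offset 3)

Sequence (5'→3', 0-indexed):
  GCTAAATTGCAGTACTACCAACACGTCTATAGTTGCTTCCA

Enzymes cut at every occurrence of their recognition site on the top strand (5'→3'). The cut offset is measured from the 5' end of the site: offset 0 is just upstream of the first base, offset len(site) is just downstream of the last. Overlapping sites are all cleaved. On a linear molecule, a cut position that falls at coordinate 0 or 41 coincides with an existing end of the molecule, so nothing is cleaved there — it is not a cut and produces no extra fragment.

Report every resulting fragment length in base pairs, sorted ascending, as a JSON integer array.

[10,13,18]

Scan for sites:
  VbrIX (TTCCATTT, off=1): no sites
  PtaVI (CCTGGA, off=4): no sites
  KluIX (TGCAGT, off=6): starts [7] → cuts [13]
  LmaIX (CTATA, off=5): starts [26] → cuts [31]
  ZebIV (CCCACGG, off=3): no sites

Pooled cuts: [13, 31]

Fragments:
  [0,13): 13 bp
  [13,31): 18 bp
  [31,41): 10 bp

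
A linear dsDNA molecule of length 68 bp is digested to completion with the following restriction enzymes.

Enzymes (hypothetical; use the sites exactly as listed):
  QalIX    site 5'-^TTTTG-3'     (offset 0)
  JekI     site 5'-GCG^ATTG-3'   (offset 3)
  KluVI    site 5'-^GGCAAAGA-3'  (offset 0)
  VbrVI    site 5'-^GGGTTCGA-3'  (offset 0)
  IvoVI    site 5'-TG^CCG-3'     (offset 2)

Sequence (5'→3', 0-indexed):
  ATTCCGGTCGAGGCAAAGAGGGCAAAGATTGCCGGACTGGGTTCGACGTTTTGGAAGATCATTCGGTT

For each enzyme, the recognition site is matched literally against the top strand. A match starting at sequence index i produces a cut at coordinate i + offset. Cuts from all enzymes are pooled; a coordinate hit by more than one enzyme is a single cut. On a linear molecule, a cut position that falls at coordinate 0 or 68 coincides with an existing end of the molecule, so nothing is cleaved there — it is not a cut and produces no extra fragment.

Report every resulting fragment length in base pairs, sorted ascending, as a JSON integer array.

Scan for sites:
  QalIX (TTTTG, off=0): starts [48] → cuts [48]
  JekI (GCGATTG, off=3): no sites
  KluVI (GGCAAAGA, off=0): starts [11, 20] → cuts [11, 20]
  VbrVI (GGGTTCGA, off=0): starts [38] → cuts [38]
  IvoVI (TGCCG, off=2): starts [29] → cuts [31]

Pooled cuts: [11, 20, 31, 38, 48]

Fragment lengths:
  [0,11): 11 bp
  [11,20): 9 bp
  [20,31): 11 bp
  [31,38): 7 bp
  [38,48): 10 bp
  [48,68): 20 bp

[7,9,10,11,11,20]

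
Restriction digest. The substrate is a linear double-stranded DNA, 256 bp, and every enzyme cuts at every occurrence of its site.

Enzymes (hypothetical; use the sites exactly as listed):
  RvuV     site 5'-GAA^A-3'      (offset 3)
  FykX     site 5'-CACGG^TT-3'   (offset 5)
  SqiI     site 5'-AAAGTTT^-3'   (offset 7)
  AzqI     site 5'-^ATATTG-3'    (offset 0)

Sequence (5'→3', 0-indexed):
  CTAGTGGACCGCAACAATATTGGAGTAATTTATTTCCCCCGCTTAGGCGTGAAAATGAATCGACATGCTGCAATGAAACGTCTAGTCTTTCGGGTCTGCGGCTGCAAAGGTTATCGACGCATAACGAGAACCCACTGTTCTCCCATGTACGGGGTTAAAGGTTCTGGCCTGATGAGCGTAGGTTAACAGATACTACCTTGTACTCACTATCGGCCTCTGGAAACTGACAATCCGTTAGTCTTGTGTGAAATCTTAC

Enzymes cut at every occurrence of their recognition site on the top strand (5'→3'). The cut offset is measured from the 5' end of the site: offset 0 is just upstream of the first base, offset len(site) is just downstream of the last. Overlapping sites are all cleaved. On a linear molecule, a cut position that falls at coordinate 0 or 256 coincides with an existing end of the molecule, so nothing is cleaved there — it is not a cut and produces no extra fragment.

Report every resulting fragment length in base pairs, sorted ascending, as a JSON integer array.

[7,16,24,27,37,145]

Scan for sites:
  RvuV (GAAA, off=3): starts [50, 74, 219, 246] → cuts [53, 77, 222, 249]
  FykX (CACGGTT, off=5): no sites
  SqiI (AAAGTTT, off=7): no sites
  AzqI (ATATTG, off=0): starts [16] → cuts [16]

Pooled cuts: [16, 53, 77, 222, 249]

Fragment lengths:
  [0,16): 16 bp
  [16,53): 37 bp
  [53,77): 24 bp
  [77,222): 145 bp
  [222,249): 27 bp
  [249,256): 7 bp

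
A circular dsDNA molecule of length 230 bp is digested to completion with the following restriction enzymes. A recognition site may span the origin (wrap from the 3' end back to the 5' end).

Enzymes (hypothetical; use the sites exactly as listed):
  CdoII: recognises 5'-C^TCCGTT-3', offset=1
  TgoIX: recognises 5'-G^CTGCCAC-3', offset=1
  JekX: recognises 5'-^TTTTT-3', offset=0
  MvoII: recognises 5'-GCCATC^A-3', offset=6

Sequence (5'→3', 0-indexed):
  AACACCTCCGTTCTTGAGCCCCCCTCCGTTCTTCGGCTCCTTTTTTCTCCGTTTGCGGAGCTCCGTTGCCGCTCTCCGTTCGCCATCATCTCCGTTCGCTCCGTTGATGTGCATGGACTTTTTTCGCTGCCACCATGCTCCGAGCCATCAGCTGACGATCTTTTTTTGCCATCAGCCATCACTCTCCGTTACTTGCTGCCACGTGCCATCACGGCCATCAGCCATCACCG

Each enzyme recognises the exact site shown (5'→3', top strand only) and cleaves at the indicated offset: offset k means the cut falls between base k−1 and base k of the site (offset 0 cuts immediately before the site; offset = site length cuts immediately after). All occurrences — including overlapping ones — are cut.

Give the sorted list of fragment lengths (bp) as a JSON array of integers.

Per-enzyme occurrences:
  CdoII CTCCGTT/1: at [5, 23, 46, 60, 73, 89, 98, 183] ⇒ [6, 24, 47, 61, 74, 90, 99, 184]
  TgoIX GCTGCCAC/1: at [125, 194] ⇒ [126, 195]
  JekX TTTTT/0: at [40, 41, 118, 119, 160, 161, 162] ⇒ [40, 41, 118, 119, 160, 161, 162]
  MvoII GCCATCA/6: at [81, 143, 167, 174, 204, 213, 220] ⇒ [87, 149, 173, 180, 210, 219, 226]

Pooled cuts: [6, 24, 40, 41, 47, 61, 74, 87, 90, 99, 118, 119, 126, 149, 160, 161, 162, 173, 180, 184, 195, 210, 219, 226]

Fragments:
  6→24: 18 bp
  24→40: 16 bp
  40→41: 1 bp
  41→47: 6 bp
  47→61: 14 bp
  61→74: 13 bp
  74→87: 13 bp
  87→90: 3 bp
  90→99: 9 bp
  99→118: 19 bp
  118→119: 1 bp
  119→126: 7 bp
  126→149: 23 bp
  149→160: 11 bp
  160→161: 1 bp
  161→162: 1 bp
  162→173: 11 bp
  173→180: 7 bp
  180→184: 4 bp
  184→195: 11 bp
  195→210: 15 bp
  210→219: 9 bp
  219→226: 7 bp
  226→6 (wrap): 230-226+6 = 10 bp

[1,1,1,1,3,4,6,7,7,7,9,9,10,11,11,11,13,13,14,15,16,18,19,23]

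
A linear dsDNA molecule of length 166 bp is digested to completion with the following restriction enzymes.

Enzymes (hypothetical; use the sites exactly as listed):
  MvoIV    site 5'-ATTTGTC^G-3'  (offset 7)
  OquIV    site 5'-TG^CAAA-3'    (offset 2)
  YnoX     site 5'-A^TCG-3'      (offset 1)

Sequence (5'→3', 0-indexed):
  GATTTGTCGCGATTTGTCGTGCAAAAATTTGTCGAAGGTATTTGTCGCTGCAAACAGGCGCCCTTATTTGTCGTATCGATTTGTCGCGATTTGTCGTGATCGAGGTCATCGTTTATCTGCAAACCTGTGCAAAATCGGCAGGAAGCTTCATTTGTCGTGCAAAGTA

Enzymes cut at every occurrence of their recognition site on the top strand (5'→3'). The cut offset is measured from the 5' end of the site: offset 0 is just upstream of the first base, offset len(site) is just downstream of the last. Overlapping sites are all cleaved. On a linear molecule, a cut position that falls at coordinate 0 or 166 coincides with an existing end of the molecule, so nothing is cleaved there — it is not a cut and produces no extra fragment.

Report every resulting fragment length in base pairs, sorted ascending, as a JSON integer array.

Site scan:
  MvoIV (ATTTGTCG, off=7): starts [1, 11, 26, 39, 65, 78, 88, 149] → cuts [8, 18, 33, 46, 72, 85, 95, 156]
  OquIV (TGCAAA, off=2): starts [19, 48, 117, 127, 157] → cuts [21, 50, 119, 129, 159]
  YnoX (ATCG, off=1): starts [74, 98, 107, 133] → cuts [75, 99, 108, 134]

Pooled cuts: [8, 18, 21, 33, 46, 50, 72, 75, 85, 95, 99, 108, 119, 129, 134, 156, 159]

Fragment lengths:
  [0,8): 8 bp
  [8,18): 10 bp
  [18,21): 3 bp
  [21,33): 12 bp
  [33,46): 13 bp
  [46,50): 4 bp
  [50,72): 22 bp
  [72,75): 3 bp
  [75,85): 10 bp
  [85,95): 10 bp
  [95,99): 4 bp
  [99,108): 9 bp
  [108,119): 11 bp
  [119,129): 10 bp
  [129,134): 5 bp
  [134,156): 22 bp
  [156,159): 3 bp
  [159,166): 7 bp

[3,3,3,4,4,5,7,8,9,10,10,10,10,11,12,13,22,22]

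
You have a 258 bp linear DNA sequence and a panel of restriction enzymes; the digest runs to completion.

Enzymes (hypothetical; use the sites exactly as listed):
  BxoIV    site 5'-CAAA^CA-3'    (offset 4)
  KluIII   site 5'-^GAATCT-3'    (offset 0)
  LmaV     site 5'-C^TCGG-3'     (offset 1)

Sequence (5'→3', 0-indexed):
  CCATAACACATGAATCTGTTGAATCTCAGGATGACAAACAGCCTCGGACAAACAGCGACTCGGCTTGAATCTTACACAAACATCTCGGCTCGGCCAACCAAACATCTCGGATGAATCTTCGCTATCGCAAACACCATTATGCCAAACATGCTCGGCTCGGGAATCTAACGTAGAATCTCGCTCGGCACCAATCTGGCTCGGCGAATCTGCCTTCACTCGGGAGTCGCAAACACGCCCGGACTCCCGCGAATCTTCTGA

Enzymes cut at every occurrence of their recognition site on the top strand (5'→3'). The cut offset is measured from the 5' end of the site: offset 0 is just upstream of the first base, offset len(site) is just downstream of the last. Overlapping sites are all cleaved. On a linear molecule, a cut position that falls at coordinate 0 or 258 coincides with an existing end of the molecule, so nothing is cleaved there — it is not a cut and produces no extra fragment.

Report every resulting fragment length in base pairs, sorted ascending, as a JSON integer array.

Per-enzyme occurrences:
  BxoIV CAAACA/4: at [34, 48, 76, 98, 127, 142, 226] ⇒ [38, 52, 80, 102, 131, 146, 230]
  KluIII GAATCT/0: at [11, 20, 66, 112, 160, 172, 202, 247] ⇒ [11, 20, 66, 112, 160, 172, 202, 247]
  LmaV CTCGG/1: at [42, 58, 83, 88, 105, 150, 155, 180, 196, 215] ⇒ [43, 59, 84, 89, 106, 151, 156, 181, 197, 216]

Pooled cuts: [11, 20, 38, 43, 52, 59, 66, 80, 84, 89, 102, 106, 112, 131, 146, 151, 156, 160, 172, 181, 197, 202, 216, 230, 247]

Fragment lengths:
  [0,11): 11 bp
  [11,20): 9 bp
  [20,38): 18 bp
  [38,43): 5 bp
  [43,52): 9 bp
  [52,59): 7 bp
  [59,66): 7 bp
  [66,80): 14 bp
  [80,84): 4 bp
  [84,89): 5 bp
  [89,102): 13 bp
  [102,106): 4 bp
  [106,112): 6 bp
  [112,131): 19 bp
  [131,146): 15 bp
  [146,151): 5 bp
  [151,156): 5 bp
  [156,160): 4 bp
  [160,172): 12 bp
  [172,181): 9 bp
  [181,197): 16 bp
  [197,202): 5 bp
  [202,216): 14 bp
  [216,230): 14 bp
  [230,247): 17 bp
  [247,258): 11 bp

[4,4,4,5,5,5,5,5,6,7,7,9,9,9,11,11,12,13,14,14,14,15,16,17,18,19]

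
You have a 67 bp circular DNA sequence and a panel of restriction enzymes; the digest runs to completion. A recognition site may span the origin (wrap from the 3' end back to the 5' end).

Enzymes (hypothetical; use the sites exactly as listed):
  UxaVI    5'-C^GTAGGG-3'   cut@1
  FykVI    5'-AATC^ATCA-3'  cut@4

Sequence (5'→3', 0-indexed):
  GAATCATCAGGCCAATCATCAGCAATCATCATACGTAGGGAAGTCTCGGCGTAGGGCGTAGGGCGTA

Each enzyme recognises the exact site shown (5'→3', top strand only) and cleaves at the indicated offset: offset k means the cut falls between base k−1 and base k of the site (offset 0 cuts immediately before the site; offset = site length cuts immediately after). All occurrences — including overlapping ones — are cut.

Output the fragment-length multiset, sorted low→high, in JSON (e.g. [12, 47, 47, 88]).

[7,7,10,12,15,16]

Scan for sites:
  UxaVI (CGTAGGG, off=1): starts [33, 49, 56] → cuts [34, 50, 57]
  FykVI (AATCATCA, off=4): starts [1, 13, 23] → cuts [5, 17, 27]

All cut coordinates (distinct, sorted): [5, 17, 27, 34, 50, 57]

Fragments:
  5→17: 12 bp
  17→27: 10 bp
  27→34: 7 bp
  34→50: 16 bp
  50→57: 7 bp
  57→5 (wrap): 67-57+5 = 15 bp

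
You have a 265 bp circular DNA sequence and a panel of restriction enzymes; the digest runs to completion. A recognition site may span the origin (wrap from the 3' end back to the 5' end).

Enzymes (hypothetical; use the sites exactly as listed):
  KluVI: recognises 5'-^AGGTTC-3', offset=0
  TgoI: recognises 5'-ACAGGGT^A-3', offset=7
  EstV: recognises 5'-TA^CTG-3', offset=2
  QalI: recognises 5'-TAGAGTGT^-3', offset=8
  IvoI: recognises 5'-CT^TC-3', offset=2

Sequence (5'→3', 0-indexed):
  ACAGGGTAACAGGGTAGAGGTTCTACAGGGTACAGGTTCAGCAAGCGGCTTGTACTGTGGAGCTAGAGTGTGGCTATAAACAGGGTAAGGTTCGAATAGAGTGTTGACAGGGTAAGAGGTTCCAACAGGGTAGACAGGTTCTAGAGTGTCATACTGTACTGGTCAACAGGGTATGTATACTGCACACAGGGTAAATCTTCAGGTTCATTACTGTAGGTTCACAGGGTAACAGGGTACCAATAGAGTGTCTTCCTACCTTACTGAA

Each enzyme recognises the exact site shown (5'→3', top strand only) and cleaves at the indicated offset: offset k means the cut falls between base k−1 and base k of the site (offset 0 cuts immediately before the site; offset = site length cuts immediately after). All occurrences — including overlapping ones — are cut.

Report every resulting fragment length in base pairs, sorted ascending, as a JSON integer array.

[1,2,2,2,2,3,4,4,4,5,6,7,8,8,9,10,10,12,13,13,13,14,14,14,15,15,17,17,21]

Per-enzyme occurrences:
  KluVI (AGGTTC, off=0): starts [17, 33, 87, 116, 135, 200, 214] → cuts [17, 33, 87, 116, 135, 200, 214]
  TgoI (ACAGGGTA, off=7): starts [0, 8, 24, 79, 106, 124, 165, 185, 220, 228] → cuts [7, 15, 31, 86, 113, 131, 172, 192, 227, 235]
  EstV (TACTG, off=2): starts [52, 151, 156, 177, 208, 258] → cuts [54, 153, 158, 179, 210, 260]
  QalI (TAGAGTGT, off=8): starts [63, 96, 141, 240] → cuts [71, 104, 149, 248]
  IvoI (CTTC, off=2): starts [196, 248] → cuts [198, 250]

All cut coordinates (distinct, sorted): [7, 15, 17, 31, 33, 54, 71, 86, 87, 104, 113, 116, 131, 135, 149, 153, 158, 172, 179, 192, 198, 200, 210, 214, 227, 235, 248, 250, 260]

Fragment lengths:
  7→15: 8 bp
  15→17: 2 bp
  17→31: 14 bp
  31→33: 2 bp
  33→54: 21 bp
  54→71: 17 bp
  71→86: 15 bp
  86→87: 1 bp
  87→104: 17 bp
  104→113: 9 bp
  113→116: 3 bp
  116→131: 15 bp
  131→135: 4 bp
  135→149: 14 bp
  149→153: 4 bp
  153→158: 5 bp
  158→172: 14 bp
  172→179: 7 bp
  179→192: 13 bp
  192→198: 6 bp
  198→200: 2 bp
  200→210: 10 bp
  210→214: 4 bp
  214→227: 13 bp
  227→235: 8 bp
  235→248: 13 bp
  248→250: 2 bp
  250→260: 10 bp
  260→7 (wrap): 265-260+7 = 12 bp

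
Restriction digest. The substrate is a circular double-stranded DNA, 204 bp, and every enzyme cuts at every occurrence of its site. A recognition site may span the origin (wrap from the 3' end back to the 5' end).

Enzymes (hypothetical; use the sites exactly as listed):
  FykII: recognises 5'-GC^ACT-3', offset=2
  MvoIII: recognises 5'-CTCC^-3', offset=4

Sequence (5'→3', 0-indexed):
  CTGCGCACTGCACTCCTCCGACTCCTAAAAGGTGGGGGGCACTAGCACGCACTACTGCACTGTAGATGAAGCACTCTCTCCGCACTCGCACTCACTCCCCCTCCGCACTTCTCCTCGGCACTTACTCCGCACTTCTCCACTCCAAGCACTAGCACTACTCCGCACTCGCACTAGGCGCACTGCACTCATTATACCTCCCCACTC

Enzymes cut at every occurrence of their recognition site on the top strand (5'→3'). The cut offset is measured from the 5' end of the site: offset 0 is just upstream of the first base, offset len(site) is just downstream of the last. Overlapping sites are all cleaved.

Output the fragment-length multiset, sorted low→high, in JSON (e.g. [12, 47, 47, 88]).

[2,2,2,2,3,4,5,5,5,5,5,5,6,6,6,6,6,7,8,8,8,8,9,9,9,9,10,14,15,15]

Scan for sites:
  FykII GCACT/2: at [4, 9, 38, 48, 56, 70, 81, 87, 104, 117, 128, 145, 151, 161, 167, 176, 181] ⇒ [6, 11, 40, 50, 58, 72, 83, 89, 106, 119, 130, 147, 153, 163, 169, 178, 183]
  MvoIII CTCC/4: at [12, 15, 21, 77, 94, 100, 110, 124, 134, 139, 157, 194, 201] ⇒ [1, 16, 19, 25, 81, 98, 104, 114, 128, 138, 143, 161, 198]

Pooled cuts: [1, 6, 11, 16, 19, 25, 40, 50, 58, 72, 81, 83, 89, 98, 104, 106, 114, 119, 128, 130, 138, 143, 147, 153, 161, 163, 169, 178, 183, 198]

Fragment lengths:
  1→6: 5 bp
  6→11: 5 bp
  11→16: 5 bp
  16→19: 3 bp
  19→25: 6 bp
  25→40: 15 bp
  40→50: 10 bp
  50→58: 8 bp
  58→72: 14 bp
  72→81: 9 bp
  81→83: 2 bp
  83→89: 6 bp
  89→98: 9 bp
  98→104: 6 bp
  104→106: 2 bp
  106→114: 8 bp
  114→119: 5 bp
  119→128: 9 bp
  128→130: 2 bp
  130→138: 8 bp
  138→143: 5 bp
  143→147: 4 bp
  147→153: 6 bp
  153→161: 8 bp
  161→163: 2 bp
  163→169: 6 bp
  169→178: 9 bp
  178→183: 5 bp
  183→198: 15 bp
  198→1 (wrap): 204-198+1 = 7 bp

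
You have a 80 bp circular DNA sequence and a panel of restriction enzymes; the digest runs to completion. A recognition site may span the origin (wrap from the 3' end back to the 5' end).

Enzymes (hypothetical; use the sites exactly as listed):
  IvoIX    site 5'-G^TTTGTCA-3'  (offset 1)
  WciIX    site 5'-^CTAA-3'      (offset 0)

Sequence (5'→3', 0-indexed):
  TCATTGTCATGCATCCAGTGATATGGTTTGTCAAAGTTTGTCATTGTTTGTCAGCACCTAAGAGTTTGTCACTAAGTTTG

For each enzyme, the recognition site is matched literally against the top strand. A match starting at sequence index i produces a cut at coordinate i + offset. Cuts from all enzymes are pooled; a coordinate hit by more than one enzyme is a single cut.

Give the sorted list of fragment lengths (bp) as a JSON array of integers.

[5,7,7,10,10,11,30]

Site scan:
  IvoIX (GTTTGTCA, off=1): starts [25, 35, 45, 63, 75] → cuts [26, 36, 46, 64, 76]
  WciIX (CTAA, off=0): starts [57, 71] → cuts [57, 71]

All cut coordinates (distinct, sorted): [26, 36, 46, 57, 64, 71, 76]

Fragment lengths:
  26→36: 10 bp
  36→46: 10 bp
  46→57: 11 bp
  57→64: 7 bp
  64→71: 7 bp
  71→76: 5 bp
  76→26 (wrap): 80-76+26 = 30 bp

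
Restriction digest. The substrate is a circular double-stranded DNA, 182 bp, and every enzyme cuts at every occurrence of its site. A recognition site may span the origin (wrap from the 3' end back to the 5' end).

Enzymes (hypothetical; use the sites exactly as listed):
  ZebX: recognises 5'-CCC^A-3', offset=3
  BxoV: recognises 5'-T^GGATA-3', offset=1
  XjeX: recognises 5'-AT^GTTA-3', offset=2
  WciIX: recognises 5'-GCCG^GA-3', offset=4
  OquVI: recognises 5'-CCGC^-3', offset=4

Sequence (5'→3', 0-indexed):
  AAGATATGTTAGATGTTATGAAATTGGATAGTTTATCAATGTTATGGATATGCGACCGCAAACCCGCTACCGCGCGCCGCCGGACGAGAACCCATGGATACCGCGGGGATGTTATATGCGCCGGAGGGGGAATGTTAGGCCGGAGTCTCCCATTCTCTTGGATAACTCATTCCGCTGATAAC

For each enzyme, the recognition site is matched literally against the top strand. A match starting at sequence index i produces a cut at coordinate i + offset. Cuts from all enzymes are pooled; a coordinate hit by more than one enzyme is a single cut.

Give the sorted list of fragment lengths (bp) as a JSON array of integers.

Site scan:
  ZebX CCCA/3: at [90, 148] ⇒ [93, 151]
  BxoV TGGATA/1: at [24, 44, 94, 158] ⇒ [25, 45, 95, 159]
  XjeX ATGTTA/2: at [5, 12, 38, 108, 131] ⇒ [7, 14, 40, 110, 133]
  WciIX GCCGGA/4: at [78, 119, 138] ⇒ [82, 123, 142]
  OquVI CCGC/4: at [55, 63, 69, 76, 100, 171] ⇒ [59, 67, 73, 80, 104, 175]

All cut coordinates (distinct, sorted): [7, 14, 25, 40, 45, 59, 67, 73, 80, 82, 93, 95, 104, 110, 123, 133, 142, 151, 159, 175]

Fragments:
  7→14: 7 bp
  14→25: 11 bp
  25→40: 15 bp
  40→45: 5 bp
  45→59: 14 bp
  59→67: 8 bp
  67→73: 6 bp
  73→80: 7 bp
  80→82: 2 bp
  82→93: 11 bp
  93→95: 2 bp
  95→104: 9 bp
  104→110: 6 bp
  110→123: 13 bp
  123→133: 10 bp
  133→142: 9 bp
  142→151: 9 bp
  151→159: 8 bp
  159→175: 16 bp
  175→7 (wrap): 182-175+7 = 14 bp

[2,2,5,6,6,7,7,8,8,9,9,9,10,11,11,13,14,14,15,16]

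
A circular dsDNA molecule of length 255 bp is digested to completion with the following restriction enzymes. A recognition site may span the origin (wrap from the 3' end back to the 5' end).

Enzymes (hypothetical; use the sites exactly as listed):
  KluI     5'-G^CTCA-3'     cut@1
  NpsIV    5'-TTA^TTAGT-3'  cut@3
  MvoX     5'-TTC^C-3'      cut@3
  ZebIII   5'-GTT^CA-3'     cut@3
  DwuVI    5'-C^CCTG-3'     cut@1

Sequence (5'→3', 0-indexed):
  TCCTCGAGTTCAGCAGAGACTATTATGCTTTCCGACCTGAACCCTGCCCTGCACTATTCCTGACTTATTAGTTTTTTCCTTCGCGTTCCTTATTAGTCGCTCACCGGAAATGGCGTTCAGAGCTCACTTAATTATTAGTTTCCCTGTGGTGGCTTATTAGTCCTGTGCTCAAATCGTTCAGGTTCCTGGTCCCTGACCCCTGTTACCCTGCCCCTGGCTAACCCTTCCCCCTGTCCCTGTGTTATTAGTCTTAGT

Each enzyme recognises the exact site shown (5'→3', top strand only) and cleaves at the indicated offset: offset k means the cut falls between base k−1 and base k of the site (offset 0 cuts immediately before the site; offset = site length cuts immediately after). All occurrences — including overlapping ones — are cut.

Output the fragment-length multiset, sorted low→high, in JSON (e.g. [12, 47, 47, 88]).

Per-enzyme occurrences:
  KluI (GCTCA, off=1): starts [98, 121, 166] → cuts [99, 122, 167]
  NpsIV (TTATTAGT, off=3): starts [64, 89, 131, 153, 241] → cuts [67, 92, 134, 156, 244]
  MvoX (TTCC, off=3): starts [29, 56, 75, 85, 139, 182, 224, 254] → cuts [2, 32, 59, 78, 88, 142, 185, 227]
  ZebIII (GTTCA, off=3): starts [7, 114, 175] → cuts [10, 117, 178]
  DwuVI (CCCTG, off=1): starts [41, 46, 141, 190, 197, 205, 211, 228, 234] → cuts [42, 47, 142, 191, 198, 206, 212, 229, 235]

All cut coordinates (distinct, sorted): [2, 10, 32, 42, 47, 59, 67, 78, 88, 92, 99, 117, 122, 134, 142, 156, 167, 178, 185, 191, 198, 206, 212, 227, 229, 235, 244]

Fragment lengths:
  2→10: 8 bp
  10→32: 22 bp
  32→42: 10 bp
  42→47: 5 bp
  47→59: 12 bp
  59→67: 8 bp
  67→78: 11 bp
  78→88: 10 bp
  88→92: 4 bp
  92→99: 7 bp
  99→117: 18 bp
  117→122: 5 bp
  122→134: 12 bp
  134→142: 8 bp
  142→156: 14 bp
  156→167: 11 bp
  167→178: 11 bp
  178→185: 7 bp
  185→191: 6 bp
  191→198: 7 bp
  198→206: 8 bp
  206→212: 6 bp
  212→227: 15 bp
  227→229: 2 bp
  229→235: 6 bp
  235→244: 9 bp
  244→2 (wrap): 255-244+2 = 13 bp

[2,4,5,5,6,6,6,7,7,7,8,8,8,8,9,10,10,11,11,11,12,12,13,14,15,18,22]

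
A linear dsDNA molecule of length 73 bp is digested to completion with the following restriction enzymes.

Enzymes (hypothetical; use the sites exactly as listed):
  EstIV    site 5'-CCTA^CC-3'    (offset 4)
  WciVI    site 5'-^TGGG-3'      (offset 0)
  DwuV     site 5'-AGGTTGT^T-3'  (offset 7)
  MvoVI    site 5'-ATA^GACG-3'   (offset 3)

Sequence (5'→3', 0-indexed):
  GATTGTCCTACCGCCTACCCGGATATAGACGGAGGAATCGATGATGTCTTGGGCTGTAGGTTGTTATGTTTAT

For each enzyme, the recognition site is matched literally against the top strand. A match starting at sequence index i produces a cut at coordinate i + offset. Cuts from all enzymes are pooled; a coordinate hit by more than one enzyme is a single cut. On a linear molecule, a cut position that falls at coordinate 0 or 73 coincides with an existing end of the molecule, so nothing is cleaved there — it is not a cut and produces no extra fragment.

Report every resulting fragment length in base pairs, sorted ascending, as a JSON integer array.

Scan for sites:
  EstIV CCTACC/4: at [6, 13] ⇒ [10, 17]
  WciVI TGGG/0: at [49] ⇒ [49]
  DwuV AGGTTGTT/7: at [57] ⇒ [64]
  MvoVI ATAGACG/3: at [24] ⇒ [27]

Pooled cuts: [10, 17, 27, 49, 64]

Fragment lengths:
  [0,10): 10 bp
  [10,17): 7 bp
  [17,27): 10 bp
  [27,49): 22 bp
  [49,64): 15 bp
  [64,73): 9 bp

[7,9,10,10,15,22]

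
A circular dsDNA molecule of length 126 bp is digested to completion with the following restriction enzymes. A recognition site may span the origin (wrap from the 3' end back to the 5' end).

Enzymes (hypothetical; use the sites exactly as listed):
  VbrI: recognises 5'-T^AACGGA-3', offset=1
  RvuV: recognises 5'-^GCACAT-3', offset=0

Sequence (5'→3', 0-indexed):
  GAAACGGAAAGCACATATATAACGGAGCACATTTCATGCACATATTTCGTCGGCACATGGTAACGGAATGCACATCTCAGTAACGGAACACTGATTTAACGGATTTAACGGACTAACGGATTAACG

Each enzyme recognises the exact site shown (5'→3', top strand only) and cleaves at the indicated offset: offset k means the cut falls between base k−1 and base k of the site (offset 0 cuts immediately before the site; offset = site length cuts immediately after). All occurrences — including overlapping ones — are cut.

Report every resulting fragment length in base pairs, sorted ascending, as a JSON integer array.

Per-enzyme occurrences:
  VbrI TAACGGA/1: at [19, 60, 80, 96, 105, 113, 121] ⇒ [20, 61, 81, 97, 106, 114, 122]
  RvuV GCACAT/0: at [10, 26, 37, 52, 69] ⇒ [10, 26, 37, 52, 69]

Pooled cuts: [10, 20, 26, 37, 52, 61, 69, 81, 97, 106, 114, 122]

Fragment lengths:
  10→20: 10 bp
  20→26: 6 bp
  26→37: 11 bp
  37→52: 15 bp
  52→61: 9 bp
  61→69: 8 bp
  69→81: 12 bp
  81→97: 16 bp
  97→106: 9 bp
  106→114: 8 bp
  114→122: 8 bp
  122→10 (wrap): 126-122+10 = 14 bp

[6,8,8,8,9,9,10,11,12,14,15,16]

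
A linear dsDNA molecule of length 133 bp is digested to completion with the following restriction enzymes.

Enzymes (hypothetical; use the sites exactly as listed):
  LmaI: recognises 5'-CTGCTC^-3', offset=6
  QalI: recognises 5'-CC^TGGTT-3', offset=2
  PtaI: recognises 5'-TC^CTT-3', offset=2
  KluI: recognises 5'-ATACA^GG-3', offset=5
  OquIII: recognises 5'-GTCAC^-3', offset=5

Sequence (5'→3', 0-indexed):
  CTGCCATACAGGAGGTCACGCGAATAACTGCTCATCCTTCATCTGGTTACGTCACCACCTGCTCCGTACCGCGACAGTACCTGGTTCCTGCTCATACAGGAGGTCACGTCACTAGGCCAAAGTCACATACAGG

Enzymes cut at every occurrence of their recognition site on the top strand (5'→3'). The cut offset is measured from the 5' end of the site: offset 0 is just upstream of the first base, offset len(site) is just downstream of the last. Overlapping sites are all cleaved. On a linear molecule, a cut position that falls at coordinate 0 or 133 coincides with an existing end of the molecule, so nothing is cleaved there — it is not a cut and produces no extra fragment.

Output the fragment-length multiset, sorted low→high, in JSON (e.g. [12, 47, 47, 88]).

Scan for sites:
  LmaI (CTGCTC, off=6): starts [27, 58, 87] → cuts [33, 64, 93]
  QalI (CCTGGTT, off=2): starts [79] → cuts [81]
  PtaI (TCCTT, off=2): starts [34] → cuts [36]
  KluI (ATACAGG, off=5): starts [5, 93, 126] → cuts [10, 98, 131]
  OquIII (GTCAC, off=5): starts [14, 50, 102, 107, 121] → cuts [19, 55, 107, 112, 126]

Pooled cuts: [10, 19, 33, 36, 55, 64, 81, 93, 98, 107, 112, 126, 131]

Fragment lengths:
  [0,10): 10 bp
  [10,19): 9 bp
  [19,33): 14 bp
  [33,36): 3 bp
  [36,55): 19 bp
  [55,64): 9 bp
  [64,81): 17 bp
  [81,93): 12 bp
  [93,98): 5 bp
  [98,107): 9 bp
  [107,112): 5 bp
  [112,126): 14 bp
  [126,131): 5 bp
  [131,133): 2 bp

[2,3,5,5,5,9,9,9,10,12,14,14,17,19]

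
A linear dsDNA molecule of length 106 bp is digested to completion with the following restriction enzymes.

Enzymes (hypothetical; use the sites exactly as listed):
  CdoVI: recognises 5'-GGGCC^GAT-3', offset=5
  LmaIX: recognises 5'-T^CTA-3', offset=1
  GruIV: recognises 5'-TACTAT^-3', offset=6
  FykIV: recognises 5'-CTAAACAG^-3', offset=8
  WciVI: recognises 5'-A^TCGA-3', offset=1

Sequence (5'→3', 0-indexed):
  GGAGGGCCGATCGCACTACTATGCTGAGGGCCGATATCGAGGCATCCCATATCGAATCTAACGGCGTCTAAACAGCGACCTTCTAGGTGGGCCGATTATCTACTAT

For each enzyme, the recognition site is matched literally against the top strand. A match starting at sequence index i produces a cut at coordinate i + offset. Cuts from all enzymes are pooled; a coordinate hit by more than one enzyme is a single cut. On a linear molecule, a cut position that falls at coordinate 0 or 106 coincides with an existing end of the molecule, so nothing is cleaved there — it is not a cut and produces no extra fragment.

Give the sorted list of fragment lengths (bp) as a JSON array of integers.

[4,6,6,7,7,8,8,10,10,11,14,15]

Per-enzyme occurrences:
  CdoVI (GGGCCGAT, off=5): starts [3, 27, 88] → cuts [8, 32, 93]
  LmaIX (TCTA, off=1): starts [56, 66, 81, 98] → cuts [57, 67, 82, 99]
  GruIV (TACTAT, off=6): starts [16, 100] → cuts [22] (position 106 is a terminus of the linear molecule — no cut)
  FykIV (CTAAACAG, off=8): starts [67] → cuts [75]
  WciVI (ATCGA, off=1): starts [35, 50] → cuts [36, 51]

All cut coordinates (distinct, sorted): [8, 22, 32, 36, 51, 57, 67, 75, 82, 93, 99]

Fragments:
  [0,8): 8 bp
  [8,22): 14 bp
  [22,32): 10 bp
  [32,36): 4 bp
  [36,51): 15 bp
  [51,57): 6 bp
  [57,67): 10 bp
  [67,75): 8 bp
  [75,82): 7 bp
  [82,93): 11 bp
  [93,99): 6 bp
  [99,106): 7 bp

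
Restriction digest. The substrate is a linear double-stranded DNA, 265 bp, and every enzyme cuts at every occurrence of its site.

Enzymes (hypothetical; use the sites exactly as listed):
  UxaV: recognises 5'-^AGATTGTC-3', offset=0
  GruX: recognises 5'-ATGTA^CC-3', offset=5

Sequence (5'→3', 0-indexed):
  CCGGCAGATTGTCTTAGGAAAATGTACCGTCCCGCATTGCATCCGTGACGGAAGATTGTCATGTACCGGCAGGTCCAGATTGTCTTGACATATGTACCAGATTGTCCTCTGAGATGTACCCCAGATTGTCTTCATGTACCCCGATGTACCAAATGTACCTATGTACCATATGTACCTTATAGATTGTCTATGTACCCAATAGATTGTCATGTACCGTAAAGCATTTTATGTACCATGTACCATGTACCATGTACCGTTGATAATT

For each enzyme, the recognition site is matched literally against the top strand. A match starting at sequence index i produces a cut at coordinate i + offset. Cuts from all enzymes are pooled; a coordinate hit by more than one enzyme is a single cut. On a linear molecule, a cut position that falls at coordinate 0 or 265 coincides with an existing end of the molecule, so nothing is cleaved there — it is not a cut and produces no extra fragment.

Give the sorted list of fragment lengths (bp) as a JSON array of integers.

[2,4,5,6,6,7,7,7,8,9,9,10,11,12,13,13,14,16,19,20,20,21,26]

Scan for sites:
  UxaV AGATTGTC/0: at [5, 52, 76, 98, 122, 180, 200] ⇒ [5, 52, 76, 98, 122, 180, 200]
  GruX ATGTACC/5: at [21, 60, 91, 113, 133, 143, 152, 160, 169, 189, 208, 227, 234, 241, 248] ⇒ [26, 65, 96, 118, 138, 148, 157, 165, 174, 194, 213, 232, 239, 246, 253]

Pooled cuts: [5, 26, 52, 65, 76, 96, 98, 118, 122, 138, 148, 157, 165, 174, 180, 194, 200, 213, 232, 239, 246, 253]

Fragments:
  [0,5): 5 bp
  [5,26): 21 bp
  [26,52): 26 bp
  [52,65): 13 bp
  [65,76): 11 bp
  [76,96): 20 bp
  [96,98): 2 bp
  [98,118): 20 bp
  [118,122): 4 bp
  [122,138): 16 bp
  [138,148): 10 bp
  [148,157): 9 bp
  [157,165): 8 bp
  [165,174): 9 bp
  [174,180): 6 bp
  [180,194): 14 bp
  [194,200): 6 bp
  [200,213): 13 bp
  [213,232): 19 bp
  [232,239): 7 bp
  [239,246): 7 bp
  [246,253): 7 bp
  [253,265): 12 bp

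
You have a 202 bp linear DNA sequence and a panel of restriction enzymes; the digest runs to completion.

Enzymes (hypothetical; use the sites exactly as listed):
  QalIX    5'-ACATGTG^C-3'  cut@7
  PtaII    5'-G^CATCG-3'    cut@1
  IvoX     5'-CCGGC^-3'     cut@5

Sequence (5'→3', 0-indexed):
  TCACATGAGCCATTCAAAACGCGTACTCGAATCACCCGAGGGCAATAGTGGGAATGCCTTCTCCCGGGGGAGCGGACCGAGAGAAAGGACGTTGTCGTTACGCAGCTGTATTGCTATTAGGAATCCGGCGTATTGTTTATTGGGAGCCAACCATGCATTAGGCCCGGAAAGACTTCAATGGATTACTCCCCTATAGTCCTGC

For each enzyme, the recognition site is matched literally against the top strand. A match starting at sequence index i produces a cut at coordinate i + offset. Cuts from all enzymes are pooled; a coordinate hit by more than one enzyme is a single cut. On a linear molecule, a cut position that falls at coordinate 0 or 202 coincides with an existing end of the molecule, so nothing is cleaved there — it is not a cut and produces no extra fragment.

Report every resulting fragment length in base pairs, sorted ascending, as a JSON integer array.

Per-enzyme occurrences:
  QalIX (ACATGTGC, off=7): no sites
  PtaII (GCATCG, off=1): no sites
  IvoX CCGGC/5: at [124] ⇒ [129]

All cut coordinates (distinct, sorted): [129]

Fragment lengths:
  [0,129): 129 bp
  [129,202): 73 bp

[73,129]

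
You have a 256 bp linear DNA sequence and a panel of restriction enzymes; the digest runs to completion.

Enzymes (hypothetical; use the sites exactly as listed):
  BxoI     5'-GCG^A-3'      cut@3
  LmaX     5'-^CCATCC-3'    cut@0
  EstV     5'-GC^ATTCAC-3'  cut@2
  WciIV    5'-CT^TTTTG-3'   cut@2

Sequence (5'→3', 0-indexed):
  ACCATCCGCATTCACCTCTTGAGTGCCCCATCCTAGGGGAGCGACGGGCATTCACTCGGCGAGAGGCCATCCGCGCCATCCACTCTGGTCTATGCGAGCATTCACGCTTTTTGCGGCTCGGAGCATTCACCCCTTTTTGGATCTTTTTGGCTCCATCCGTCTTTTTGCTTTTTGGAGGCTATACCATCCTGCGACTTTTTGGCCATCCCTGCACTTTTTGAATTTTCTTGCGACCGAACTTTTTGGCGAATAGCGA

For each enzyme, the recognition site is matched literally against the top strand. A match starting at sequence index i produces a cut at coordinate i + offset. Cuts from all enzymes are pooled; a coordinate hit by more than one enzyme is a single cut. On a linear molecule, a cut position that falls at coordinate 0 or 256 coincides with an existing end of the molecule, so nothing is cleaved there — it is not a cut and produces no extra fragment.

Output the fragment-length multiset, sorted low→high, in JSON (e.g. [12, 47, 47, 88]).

Scan for sites:
  BxoI GCGA/3: at [40, 58, 93, 190, 229, 245, 252] ⇒ [43, 61, 96, 193, 232, 248, 255]
  LmaX CCATCC/0: at [1, 27, 66, 75, 152, 183, 202] ⇒ [1, 27, 66, 75, 152, 183, 202]
  EstV GCATTCAC/2: at [7, 47, 97, 122] ⇒ [9, 49, 99, 124]
  WciIV CTTTTTG/2: at [106, 132, 142, 160, 167, 194, 213, 238] ⇒ [108, 134, 144, 162, 169, 196, 215, 240]

Pooled cuts: [1, 9, 27, 43, 49, 61, 66, 75, 96, 99, 108, 124, 134, 144, 152, 162, 169, 183, 193, 196, 202, 215, 232, 240, 248, 255]

Fragments:
  [0,1): 1 bp
  [1,9): 8 bp
  [9,27): 18 bp
  [27,43): 16 bp
  [43,49): 6 bp
  [49,61): 12 bp
  [61,66): 5 bp
  [66,75): 9 bp
  [75,96): 21 bp
  [96,99): 3 bp
  [99,108): 9 bp
  [108,124): 16 bp
  [124,134): 10 bp
  [134,144): 10 bp
  [144,152): 8 bp
  [152,162): 10 bp
  [162,169): 7 bp
  [169,183): 14 bp
  [183,193): 10 bp
  [193,196): 3 bp
  [196,202): 6 bp
  [202,215): 13 bp
  [215,232): 17 bp
  [232,240): 8 bp
  [240,248): 8 bp
  [248,255): 7 bp
  [255,256): 1 bp

[1,1,3,3,5,6,6,7,7,8,8,8,8,9,9,10,10,10,10,12,13,14,16,16,17,18,21]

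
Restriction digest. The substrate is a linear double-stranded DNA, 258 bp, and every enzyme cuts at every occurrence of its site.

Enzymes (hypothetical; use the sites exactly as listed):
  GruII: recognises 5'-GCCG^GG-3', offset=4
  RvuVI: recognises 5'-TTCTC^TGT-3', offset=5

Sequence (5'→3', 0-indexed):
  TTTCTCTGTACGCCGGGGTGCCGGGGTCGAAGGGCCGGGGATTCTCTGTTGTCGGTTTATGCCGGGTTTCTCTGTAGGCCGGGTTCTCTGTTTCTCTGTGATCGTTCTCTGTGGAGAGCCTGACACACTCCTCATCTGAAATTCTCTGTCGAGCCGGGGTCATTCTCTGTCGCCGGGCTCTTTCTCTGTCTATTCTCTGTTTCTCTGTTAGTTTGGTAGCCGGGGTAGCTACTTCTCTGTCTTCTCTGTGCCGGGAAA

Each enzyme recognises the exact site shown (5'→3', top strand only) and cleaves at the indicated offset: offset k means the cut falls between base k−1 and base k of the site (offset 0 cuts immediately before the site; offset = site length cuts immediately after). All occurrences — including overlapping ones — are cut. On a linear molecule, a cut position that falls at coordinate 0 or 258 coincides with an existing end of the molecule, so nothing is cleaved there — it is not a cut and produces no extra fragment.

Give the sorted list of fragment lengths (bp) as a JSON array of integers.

Per-enzyme occurrences:
  GruII (GCCGGG, off=4): starts [11, 19, 33, 60, 77, 152, 171, 218, 249] → cuts [15, 23, 37, 64, 81, 156, 175, 222, 253]
  RvuVI (TTCTCTGT, off=5): starts [1, 41, 67, 83, 91, 104, 141, 162, 181, 192, 200, 232, 241] → cuts [6, 46, 72, 88, 96, 109, 146, 167, 186, 197, 205, 237, 246]

All cut coordinates (distinct, sorted): [6, 15, 23, 37, 46, 64, 72, 81, 88, 96, 109, 146, 156, 167, 175, 186, 197, 205, 222, 237, 246, 253]

Fragment lengths:
  [0,6): 6 bp
  [6,15): 9 bp
  [15,23): 8 bp
  [23,37): 14 bp
  [37,46): 9 bp
  [46,64): 18 bp
  [64,72): 8 bp
  [72,81): 9 bp
  [81,88): 7 bp
  [88,96): 8 bp
  [96,109): 13 bp
  [109,146): 37 bp
  [146,156): 10 bp
  [156,167): 11 bp
  [167,175): 8 bp
  [175,186): 11 bp
  [186,197): 11 bp
  [197,205): 8 bp
  [205,222): 17 bp
  [222,237): 15 bp
  [237,246): 9 bp
  [246,253): 7 bp
  [253,258): 5 bp

[5,6,7,7,8,8,8,8,8,9,9,9,9,10,11,11,11,13,14,15,17,18,37]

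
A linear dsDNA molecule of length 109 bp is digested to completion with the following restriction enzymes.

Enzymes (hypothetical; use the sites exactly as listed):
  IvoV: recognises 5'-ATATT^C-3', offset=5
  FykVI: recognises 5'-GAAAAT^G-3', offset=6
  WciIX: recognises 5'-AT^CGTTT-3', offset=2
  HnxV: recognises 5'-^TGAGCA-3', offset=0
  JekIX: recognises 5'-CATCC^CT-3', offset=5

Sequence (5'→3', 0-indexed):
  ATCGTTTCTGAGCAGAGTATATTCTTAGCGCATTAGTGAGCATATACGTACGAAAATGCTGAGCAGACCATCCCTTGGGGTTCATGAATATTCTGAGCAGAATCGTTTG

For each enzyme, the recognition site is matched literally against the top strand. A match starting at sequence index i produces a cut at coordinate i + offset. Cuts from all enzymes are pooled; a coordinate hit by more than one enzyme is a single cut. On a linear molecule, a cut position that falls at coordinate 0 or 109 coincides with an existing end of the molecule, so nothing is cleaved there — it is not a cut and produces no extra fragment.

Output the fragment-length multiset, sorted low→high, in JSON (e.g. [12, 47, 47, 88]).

Scan for sites:
  IvoV (ATATTC, off=5): starts [18, 87] → cuts [23, 92]
  FykVI (GAAAATG, off=6): starts [51] → cuts [57]
  WciIX (ATCGTTT, off=2): starts [0, 101] → cuts [2, 103]
  HnxV (TGAGCA, off=0): starts [8, 36, 59, 93] → cuts [8, 36, 59, 93]
  JekIX (CATCCCT, off=5): starts [68] → cuts [73]

All cut coordinates (distinct, sorted): [2, 8, 23, 36, 57, 59, 73, 92, 93, 103]

Fragments:
  [0,2): 2 bp
  [2,8): 6 bp
  [8,23): 15 bp
  [23,36): 13 bp
  [36,57): 21 bp
  [57,59): 2 bp
  [59,73): 14 bp
  [73,92): 19 bp
  [92,93): 1 bp
  [93,103): 10 bp
  [103,109): 6 bp

[1,2,2,6,6,10,13,14,15,19,21]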